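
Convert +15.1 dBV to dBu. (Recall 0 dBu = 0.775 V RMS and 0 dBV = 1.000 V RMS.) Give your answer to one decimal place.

The offset between the scales is 20·log₁₀(0.775/1.000) = −2.214 dB.
So dBu = +15.1 + 2.214 = +17.3 dBu.

+17.3 dBu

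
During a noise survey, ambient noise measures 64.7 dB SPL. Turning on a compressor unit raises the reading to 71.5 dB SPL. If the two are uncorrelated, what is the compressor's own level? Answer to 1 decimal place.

Remove the background by subtracting linear intensities:
L_src = 10·log₁₀(10^(71.5/10) − 10^(64.7/10)) = 10·log₁₀(11170000) = 70.5 dB SPL.

70.5 dB SPL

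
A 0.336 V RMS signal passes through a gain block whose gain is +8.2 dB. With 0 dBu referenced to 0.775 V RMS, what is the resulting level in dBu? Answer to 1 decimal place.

Input level: 20·log₁₀(0.336/0.775) = -7.26 dBu.
Output: -7.26 + 8.2 = +0.9 dBu.

+0.9 dBu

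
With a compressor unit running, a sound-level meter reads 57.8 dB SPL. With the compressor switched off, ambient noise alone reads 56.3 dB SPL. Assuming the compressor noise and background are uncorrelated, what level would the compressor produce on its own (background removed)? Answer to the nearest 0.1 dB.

Remove the background by subtracting linear intensities:
L_src = 10·log₁₀(10^(57.8/10) − 10^(56.3/10)) = 10·log₁₀(176000) = 52.5 dB SPL.

52.5 dB SPL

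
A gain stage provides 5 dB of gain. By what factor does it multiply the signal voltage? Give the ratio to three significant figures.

Voltage ratio = 10^(dB/20).
10^(5/20) = 10^(0.2500) = 1.78.

1.78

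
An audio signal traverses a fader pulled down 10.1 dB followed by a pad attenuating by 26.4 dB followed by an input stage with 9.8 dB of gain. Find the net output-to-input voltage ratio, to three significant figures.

0.0462

Net gain = (−10.1) + (−26.4) + 9.8 = -26.7 dB.
Voltage ratio = 10^(-26.7/20) = 0.0462.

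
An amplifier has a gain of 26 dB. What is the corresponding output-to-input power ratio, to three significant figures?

Power ratio = 10^(dB/10).
10^(26/10) = 10^(2.600) = 398.

398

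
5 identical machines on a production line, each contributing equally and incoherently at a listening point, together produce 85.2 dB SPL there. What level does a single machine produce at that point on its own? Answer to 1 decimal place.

5 equal incoherent sources add 10·log₁₀(5) = 6.99 dB over one source.
L_one = 85.2 − 6.99 = 78.2 dB SPL.

78.2 dB SPL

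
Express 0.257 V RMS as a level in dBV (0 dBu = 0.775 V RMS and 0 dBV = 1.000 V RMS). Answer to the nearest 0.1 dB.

-11.8 dBV

dBV = 20·log₁₀(V / 1.000 V).
20·log₁₀(0.257/1.000) = -11.8 dBV.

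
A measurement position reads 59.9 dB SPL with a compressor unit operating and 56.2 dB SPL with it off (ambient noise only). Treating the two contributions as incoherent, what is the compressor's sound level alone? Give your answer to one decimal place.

Subtract intensities: L_src = 10·log₁₀(10^(L_total/10) − 10^(L_bg/10)).
L_src = 10·log₁₀(10^(59.9/10) − 10^(56.2/10)) = 10·log₁₀(560400) = 57.5 dB SPL.

57.5 dB SPL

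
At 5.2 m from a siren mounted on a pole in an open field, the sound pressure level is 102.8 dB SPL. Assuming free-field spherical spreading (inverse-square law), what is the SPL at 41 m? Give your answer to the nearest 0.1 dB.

Free-field point source: level drops by 20·log₁₀ of the distance ratio.
ΔL = −20·log₁₀(41/5.2) = -17.94 dB, so L₂ = 102.8 + (-17.94) = 84.9 dB SPL.

84.9 dB SPL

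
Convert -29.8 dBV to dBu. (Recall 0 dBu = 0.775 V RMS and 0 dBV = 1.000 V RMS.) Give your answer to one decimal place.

The offset between the scales is 20·log₁₀(0.775/1.000) = −2.214 dB.
So dBu = -29.8 + 2.214 = -27.6 dBu.

-27.6 dBu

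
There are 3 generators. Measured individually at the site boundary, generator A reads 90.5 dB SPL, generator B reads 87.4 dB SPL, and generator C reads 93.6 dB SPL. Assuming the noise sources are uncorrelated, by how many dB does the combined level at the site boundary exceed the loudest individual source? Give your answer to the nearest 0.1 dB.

2.4 dB

Uncorrelated sources add in intensity (power), not in dB.
L_total = 10·log₁₀(10^(90.5/10) + 10^(87.4/10) + 10^(93.6/10)) = 95.98 dB SPL.
Excess over the loudest (93.6 dB): 95.98 − 93.6 = 2.4 dB.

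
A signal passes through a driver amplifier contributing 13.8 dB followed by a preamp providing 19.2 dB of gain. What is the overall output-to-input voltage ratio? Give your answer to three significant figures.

Net gain = 13.8 + 19.2 = 33.0 dB.
Voltage ratio = 10^(33.0/20) = 44.7.

44.7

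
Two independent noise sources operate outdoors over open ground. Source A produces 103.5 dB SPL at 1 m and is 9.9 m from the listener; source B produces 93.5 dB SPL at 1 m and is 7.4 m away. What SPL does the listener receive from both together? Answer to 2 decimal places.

At the listener: L_A = 103.5 − 20·log₁₀(9.9) = 83.587 dB; L_B = 93.5 − 20·log₁₀(7.4) = 76.115 dB.
Combined: 10·log₁₀(10^(83.587/10)+10^(76.115/10)) = 84.30 dB SPL.

84.30 dB SPL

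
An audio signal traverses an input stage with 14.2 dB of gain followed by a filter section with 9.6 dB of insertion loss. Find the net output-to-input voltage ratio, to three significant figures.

Net gain = 14.2 + (−9.6) = 4.6 dB.
Voltage ratio = 10^(4.6/20) = 1.70.

1.70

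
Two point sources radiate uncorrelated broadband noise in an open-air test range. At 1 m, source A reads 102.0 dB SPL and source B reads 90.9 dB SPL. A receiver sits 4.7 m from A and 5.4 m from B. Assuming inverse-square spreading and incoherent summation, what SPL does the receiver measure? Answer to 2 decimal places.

88.81 dB SPL

At the listener: L_A = 102.0 − 20·log₁₀(4.7) = 88.558 dB; L_B = 90.9 − 20·log₁₀(5.4) = 76.252 dB.
Combined: 10·log₁₀(10^(88.558/10)+10^(76.252/10)) = 88.81 dB SPL.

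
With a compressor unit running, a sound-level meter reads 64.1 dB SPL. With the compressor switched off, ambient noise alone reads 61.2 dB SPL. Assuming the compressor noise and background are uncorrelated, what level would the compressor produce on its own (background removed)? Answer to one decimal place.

Remove the background by subtracting linear intensities:
L_src = 10·log₁₀(10^(64.1/10) − 10^(61.2/10)) = 10·log₁₀(1252000) = 61.0 dB SPL.

61.0 dB SPL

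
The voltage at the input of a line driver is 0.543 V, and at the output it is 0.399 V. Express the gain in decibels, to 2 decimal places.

-2.68 dB

For a voltage ratio, dB = 20·log₁₀(V₂/V₁).
20·log₁₀(0.399/0.543) = 20·log₁₀(0.7348) = -2.68 dB.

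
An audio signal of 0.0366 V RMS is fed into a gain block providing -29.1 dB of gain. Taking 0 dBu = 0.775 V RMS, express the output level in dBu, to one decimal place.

-55.6 dBu

Input level: 20·log₁₀(0.0366/0.775) = -26.52 dBu.
Output: -26.52 − 29.1 = -55.6 dBu.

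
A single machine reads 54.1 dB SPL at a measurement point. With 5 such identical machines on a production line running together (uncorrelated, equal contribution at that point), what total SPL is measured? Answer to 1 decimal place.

61.1 dB SPL

5 equal incoherent sources raise the level by 10·log₁₀(5) = 6.99 dB.
L_total = 54.1 + 6.99 = 61.1 dB SPL.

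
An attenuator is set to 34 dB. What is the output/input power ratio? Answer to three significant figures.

Power ratio = 10^(dB/10).
10^(-34/10) = 10^(-3.400) = 0.000398.

0.000398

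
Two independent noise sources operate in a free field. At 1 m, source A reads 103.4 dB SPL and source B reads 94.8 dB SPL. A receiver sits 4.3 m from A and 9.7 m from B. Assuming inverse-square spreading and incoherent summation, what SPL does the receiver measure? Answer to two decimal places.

At the listener: L_A = 103.4 − 20·log₁₀(4.3) = 90.731 dB; L_B = 94.8 − 20·log₁₀(9.7) = 75.065 dB.
Combined: 10·log₁₀(10^(90.731/10)+10^(75.065/10)) = 90.85 dB SPL.

90.85 dB SPL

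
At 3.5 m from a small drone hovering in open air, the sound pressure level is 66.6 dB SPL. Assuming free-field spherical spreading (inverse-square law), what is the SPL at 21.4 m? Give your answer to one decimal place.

50.9 dB SPL

For a point source in a free field, ΔL = −20·log₁₀(d₂/d₁).
ΔL = −20·log₁₀(21.4/3.5) = -15.73 dB, so L₂ = 66.6 + (-15.73) = 50.9 dB SPL.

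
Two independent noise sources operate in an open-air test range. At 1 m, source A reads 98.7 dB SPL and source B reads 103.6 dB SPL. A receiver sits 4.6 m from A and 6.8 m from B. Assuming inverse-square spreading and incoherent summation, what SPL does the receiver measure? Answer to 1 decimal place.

At the listener: L_A = 98.7 − 20·log₁₀(4.6) = 85.44 dB; L_B = 103.6 − 20·log₁₀(6.8) = 86.95 dB.
Combined: 10·log₁₀(10^(85.44/10)+10^(86.95/10)) = 89.3 dB SPL.

89.3 dB SPL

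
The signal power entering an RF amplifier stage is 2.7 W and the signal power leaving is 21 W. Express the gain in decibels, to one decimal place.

Power is a power quantity, so gain = 10·log₁₀(P_out/P_in).
10·log₁₀(21/2.7) = 10·log₁₀(7.778) = 8.9 dB.

8.9 dB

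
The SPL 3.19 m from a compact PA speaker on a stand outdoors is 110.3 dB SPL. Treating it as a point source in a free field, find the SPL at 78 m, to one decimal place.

82.5 dB SPL

Inverse-square spreading gives ΔL = −20·log₁₀(d₂/d₁).
ΔL = −20·log₁₀(78/3.19) = -27.77 dB, so L₂ = 110.3 + (-27.77) = 82.5 dB SPL.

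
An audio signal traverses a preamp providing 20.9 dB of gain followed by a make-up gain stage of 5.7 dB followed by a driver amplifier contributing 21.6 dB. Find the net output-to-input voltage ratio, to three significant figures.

257

Net gain = 20.9 + 5.7 + 21.6 = 48.2 dB.
Voltage ratio = 10^(48.2/20) = 257.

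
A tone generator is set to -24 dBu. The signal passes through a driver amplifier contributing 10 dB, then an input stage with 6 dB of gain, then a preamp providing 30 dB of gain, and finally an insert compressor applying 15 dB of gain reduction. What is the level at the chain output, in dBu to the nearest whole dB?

In dB, series stages simply add:
-24 + 10 + 6 + 30 − 15 = +7 dBu.

+7 dBu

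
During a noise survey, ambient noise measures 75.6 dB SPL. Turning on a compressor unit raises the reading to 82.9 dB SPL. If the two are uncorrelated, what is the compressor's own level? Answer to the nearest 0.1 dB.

Remove the background by subtracting linear intensities:
L_src = 10·log₁₀(10^(82.9/10) − 10^(75.6/10)) = 10·log₁₀(158700000) = 82.0 dB SPL.

82.0 dB SPL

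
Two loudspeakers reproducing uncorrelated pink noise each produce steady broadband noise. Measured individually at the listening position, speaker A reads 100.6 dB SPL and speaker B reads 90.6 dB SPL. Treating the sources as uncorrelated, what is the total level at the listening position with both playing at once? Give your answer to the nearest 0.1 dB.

101.0 dB SPL

Uncorrelated sources add in intensity (power), not in dB.
L_total = 10·log₁₀(10^(100.6/10) + 10^(90.6/10)) = 10·log₁₀(12630000000) = 101.0 dB SPL.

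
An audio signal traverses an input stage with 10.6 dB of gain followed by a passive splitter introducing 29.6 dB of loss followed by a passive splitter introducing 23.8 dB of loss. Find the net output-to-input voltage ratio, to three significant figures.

0.00724

Net gain = 10.6 + (−29.6) + (−23.8) = -42.8 dB.
Voltage ratio = 10^(-42.8/20) = 0.00724.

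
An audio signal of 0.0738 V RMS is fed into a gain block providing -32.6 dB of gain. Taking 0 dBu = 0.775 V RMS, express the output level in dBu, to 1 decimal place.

Input level: 20·log₁₀(0.0738/0.775) = -20.42 dBu.
Output: -20.42 − 32.6 = -53.0 dBu.

-53.0 dBu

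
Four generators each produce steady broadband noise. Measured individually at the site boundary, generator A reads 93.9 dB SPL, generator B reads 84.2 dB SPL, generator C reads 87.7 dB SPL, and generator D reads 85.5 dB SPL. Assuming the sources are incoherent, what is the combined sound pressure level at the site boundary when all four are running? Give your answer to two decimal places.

95.64 dB SPL

Incoherent sources sum as intensities:
L_total = 10·log₁₀(10^(93.9/10) + 10^(84.2/10) + 10^(87.7/10) + 10^(85.5/10)) = 10·log₁₀(3661000000) = 95.64 dB SPL.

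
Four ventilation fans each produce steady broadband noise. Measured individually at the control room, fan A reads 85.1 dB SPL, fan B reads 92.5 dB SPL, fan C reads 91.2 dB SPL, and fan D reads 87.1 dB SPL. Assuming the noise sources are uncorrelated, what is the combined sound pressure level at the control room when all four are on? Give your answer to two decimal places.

Uncorrelated sources add in intensity (power), not in dB.
L_total = 10·log₁₀(10^(85.1/10) + 10^(92.5/10) + 10^(91.2/10) + 10^(87.1/10)) = 10·log₁₀(3933000000) = 95.95 dB SPL.

95.95 dB SPL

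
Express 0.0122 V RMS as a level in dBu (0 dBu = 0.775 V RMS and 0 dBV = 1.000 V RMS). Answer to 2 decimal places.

dBu = 20·log₁₀(V / 0.775 V).
20·log₁₀(0.0122/0.775) = -36.06 dBu.

-36.06 dBu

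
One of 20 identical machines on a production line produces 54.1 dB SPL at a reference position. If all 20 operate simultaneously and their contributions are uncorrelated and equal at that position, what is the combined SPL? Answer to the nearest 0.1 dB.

67.1 dB SPL

20 equal incoherent sources raise the level by 10·log₁₀(20) = 13.01 dB.
L_total = 54.1 + 13.01 = 67.1 dB SPL.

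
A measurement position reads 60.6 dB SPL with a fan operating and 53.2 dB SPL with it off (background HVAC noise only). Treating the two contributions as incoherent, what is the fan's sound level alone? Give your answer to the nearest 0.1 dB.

59.7 dB SPL

Remove the background by subtracting linear intensities:
L_src = 10·log₁₀(10^(60.6/10) − 10^(53.2/10)) = 10·log₁₀(939200) = 59.7 dB SPL.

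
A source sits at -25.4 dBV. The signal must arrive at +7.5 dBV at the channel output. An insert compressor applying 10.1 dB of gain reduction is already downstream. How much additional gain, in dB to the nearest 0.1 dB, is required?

43.0 dB

The required make-up gain is the shortfall in the dB sum.
G = +7.5 − (-25.4) + 10.1 = 43.0 dB.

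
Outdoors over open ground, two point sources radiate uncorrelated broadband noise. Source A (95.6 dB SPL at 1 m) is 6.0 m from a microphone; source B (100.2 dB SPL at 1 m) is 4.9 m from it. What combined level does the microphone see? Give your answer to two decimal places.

87.30 dB SPL

At the listener: L_A = 95.6 − 20·log₁₀(6.0) = 80.037 dB; L_B = 100.2 − 20·log₁₀(4.9) = 86.396 dB.
Combined: 10·log₁₀(10^(80.037/10)+10^(86.396/10)) = 87.30 dB SPL.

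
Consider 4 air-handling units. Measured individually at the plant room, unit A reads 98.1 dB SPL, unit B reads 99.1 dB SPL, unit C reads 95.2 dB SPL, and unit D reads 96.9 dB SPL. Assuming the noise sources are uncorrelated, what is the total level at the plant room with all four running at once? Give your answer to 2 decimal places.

103.58 dB SPL

Add the sources as powers (linear), then convert back to dB:
L_total = 10·log₁₀(10^(98.1/10) + 10^(99.1/10) + 10^(95.2/10) + 10^(96.9/10)) = 10·log₁₀(22794000000) = 103.58 dB SPL.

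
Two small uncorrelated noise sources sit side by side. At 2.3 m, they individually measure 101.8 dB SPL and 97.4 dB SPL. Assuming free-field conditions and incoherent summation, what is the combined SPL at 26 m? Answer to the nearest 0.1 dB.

Combined at 2.3 m: 10·log₁₀(10^(101.8/10)+10^(97.4/10)) = 103.15 dB SPL.
Then apply −20·log₁₀(26/2.3) = -21.06 dB → 82.1 dB SPL.

82.1 dB SPL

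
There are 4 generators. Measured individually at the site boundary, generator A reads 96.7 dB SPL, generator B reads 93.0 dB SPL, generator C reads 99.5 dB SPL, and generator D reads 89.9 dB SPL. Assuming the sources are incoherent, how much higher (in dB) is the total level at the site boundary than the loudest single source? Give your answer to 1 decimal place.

2.7 dB

Uncorrelated sources add in intensity (power), not in dB.
L_total = 10·log₁₀(10^(96.7/10) + 10^(93.0/10) + 10^(99.5/10) + 10^(89.9/10)) = 102.19 dB SPL.
Excess over the loudest (99.5 dB): 102.19 − 99.5 = 2.7 dB.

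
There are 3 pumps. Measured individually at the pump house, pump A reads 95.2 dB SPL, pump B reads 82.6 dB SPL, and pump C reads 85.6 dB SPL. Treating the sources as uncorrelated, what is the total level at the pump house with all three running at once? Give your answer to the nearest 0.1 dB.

Uncorrelated sources add in intensity (power), not in dB.
L_total = 10·log₁₀(10^(95.2/10) + 10^(82.6/10) + 10^(85.6/10)) = 10·log₁₀(3856000000) = 95.9 dB SPL.

95.9 dB SPL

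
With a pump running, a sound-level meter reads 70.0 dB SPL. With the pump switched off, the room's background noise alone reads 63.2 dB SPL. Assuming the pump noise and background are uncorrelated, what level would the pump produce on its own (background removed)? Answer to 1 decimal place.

Remove the background by subtracting linear intensities:
L_src = 10·log₁₀(10^(70.0/10) − 10^(63.2/10)) = 10·log₁₀(7911000) = 69.0 dB SPL.

69.0 dB SPL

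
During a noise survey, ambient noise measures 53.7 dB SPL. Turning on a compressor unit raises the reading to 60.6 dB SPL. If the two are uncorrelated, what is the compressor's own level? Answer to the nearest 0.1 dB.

59.6 dB SPL

Remove the background by subtracting linear intensities:
L_src = 10·log₁₀(10^(60.6/10) − 10^(53.7/10)) = 10·log₁₀(913700) = 59.6 dB SPL.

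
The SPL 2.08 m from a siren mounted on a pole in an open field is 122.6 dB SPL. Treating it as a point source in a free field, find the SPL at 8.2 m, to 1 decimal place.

110.7 dB SPL

Inverse-square spreading gives ΔL = −20·log₁₀(d₂/d₁).
ΔL = −20·log₁₀(8.2/2.08) = -11.92 dB, so L₂ = 122.6 + (-11.92) = 110.7 dB SPL.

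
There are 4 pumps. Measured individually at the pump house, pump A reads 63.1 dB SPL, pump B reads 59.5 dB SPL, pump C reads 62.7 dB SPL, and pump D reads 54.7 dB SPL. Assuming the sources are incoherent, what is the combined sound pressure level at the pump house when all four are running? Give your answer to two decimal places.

67.07 dB SPL

Incoherent sources sum as intensities:
L_total = 10·log₁₀(10^(63.1/10) + 10^(59.5/10) + 10^(62.7/10) + 10^(54.7/10)) = 10·log₁₀(5090000) = 67.07 dB SPL.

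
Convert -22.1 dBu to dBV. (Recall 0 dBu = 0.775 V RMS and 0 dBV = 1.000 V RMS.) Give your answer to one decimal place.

The offset between the scales is 20·log₁₀(0.775/1.000) = −2.214 dB.
So dBV = -22.1 − 2.214 = -24.3 dBV.

-24.3 dBV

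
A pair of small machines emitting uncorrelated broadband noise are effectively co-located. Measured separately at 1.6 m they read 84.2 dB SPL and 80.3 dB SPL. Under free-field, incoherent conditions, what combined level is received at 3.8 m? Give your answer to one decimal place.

Combined at 1.6 m: 10·log₁₀(10^(84.2/10)+10^(80.3/10)) = 85.68 dB SPL.
Then apply −20·log₁₀(3.8/1.6) = -7.51 dB → 78.2 dB SPL.

78.2 dB SPL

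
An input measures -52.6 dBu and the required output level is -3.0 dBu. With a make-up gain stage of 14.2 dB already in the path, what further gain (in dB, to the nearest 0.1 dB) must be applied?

The required make-up gain is the shortfall in the dB sum.
G = -3.0 − (-52.6) − 14.2 = 35.4 dB.

35.4 dB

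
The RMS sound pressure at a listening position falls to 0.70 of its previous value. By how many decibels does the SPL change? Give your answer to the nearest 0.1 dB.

Sound pressure is an amplitude quantity: ΔL = 20·log₁₀(p₂/p₁).
20·log₁₀(0.70) = -3.1 dB.

-3.1 dB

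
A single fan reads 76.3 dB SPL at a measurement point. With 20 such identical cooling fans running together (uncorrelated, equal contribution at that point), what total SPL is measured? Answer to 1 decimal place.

89.3 dB SPL

20 equal incoherent sources raise the level by 10·log₁₀(20) = 13.01 dB.
L_total = 76.3 + 13.01 = 89.3 dB SPL.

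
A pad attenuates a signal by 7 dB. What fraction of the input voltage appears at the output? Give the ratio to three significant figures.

Voltage ratio = 10^(dB/20).
10^(-7/20) = 10^(-0.3500) = 0.447.

0.447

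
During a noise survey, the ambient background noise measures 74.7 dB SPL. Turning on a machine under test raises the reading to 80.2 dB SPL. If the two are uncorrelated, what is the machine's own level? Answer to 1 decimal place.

Subtract intensities: L_src = 10·log₁₀(10^(L_total/10) − 10^(L_bg/10)).
L_src = 10·log₁₀(10^(80.2/10) − 10^(74.7/10)) = 10·log₁₀(75200000) = 78.8 dB SPL.

78.8 dB SPL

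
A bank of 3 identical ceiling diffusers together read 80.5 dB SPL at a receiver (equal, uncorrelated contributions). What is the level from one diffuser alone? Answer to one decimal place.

75.7 dB SPL

3 equal incoherent sources add 10·log₁₀(3) = 4.77 dB over one source.
L_one = 80.5 − 4.77 = 75.7 dB SPL.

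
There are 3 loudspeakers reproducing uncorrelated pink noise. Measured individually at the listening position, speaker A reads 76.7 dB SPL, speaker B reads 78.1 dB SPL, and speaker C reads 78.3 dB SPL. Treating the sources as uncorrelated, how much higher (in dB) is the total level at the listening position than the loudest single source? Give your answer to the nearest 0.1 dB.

4.2 dB

Incoherent sources sum as intensities:
L_total = 10·log₁₀(10^(76.7/10) + 10^(78.1/10) + 10^(78.3/10)) = 82.53 dB SPL.
Excess over the loudest (78.3 dB): 82.53 − 78.3 = 4.2 dB.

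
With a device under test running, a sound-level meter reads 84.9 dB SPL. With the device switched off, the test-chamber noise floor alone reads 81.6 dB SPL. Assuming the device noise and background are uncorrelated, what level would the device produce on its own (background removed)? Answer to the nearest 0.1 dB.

82.2 dB SPL

Subtract intensities: L_src = 10·log₁₀(10^(L_total/10) − 10^(L_bg/10)).
L_src = 10·log₁₀(10^(84.9/10) − 10^(81.6/10)) = 10·log₁₀(164500000) = 82.2 dB SPL.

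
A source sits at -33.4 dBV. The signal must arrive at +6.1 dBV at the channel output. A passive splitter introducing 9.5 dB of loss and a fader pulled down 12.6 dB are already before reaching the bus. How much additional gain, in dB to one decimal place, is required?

61.6 dB

The required make-up gain is the shortfall in the dB sum.
G = +6.1 − (-33.4) + 9.5 + 12.6 = 61.6 dB.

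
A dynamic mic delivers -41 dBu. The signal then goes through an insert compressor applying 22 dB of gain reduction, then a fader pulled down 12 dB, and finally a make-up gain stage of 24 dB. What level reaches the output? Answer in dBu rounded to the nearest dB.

-51 dBu

In dB, series stages simply add:
-41 − 22 − 12 + 24 = -51 dBu.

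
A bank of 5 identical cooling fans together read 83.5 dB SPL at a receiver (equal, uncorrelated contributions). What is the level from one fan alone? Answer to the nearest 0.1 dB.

5 equal incoherent sources add 10·log₁₀(5) = 6.99 dB over one source.
L_one = 83.5 − 6.99 = 76.5 dB SPL.

76.5 dB SPL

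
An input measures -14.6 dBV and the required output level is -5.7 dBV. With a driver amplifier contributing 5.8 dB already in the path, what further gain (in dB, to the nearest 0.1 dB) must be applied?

The required make-up gain is the shortfall in the dB sum.
G = -5.7 − (-14.6) − 5.8 = 3.1 dB.

3.1 dB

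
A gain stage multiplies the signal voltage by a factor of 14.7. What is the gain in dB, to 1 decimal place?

23.3 dB

For a voltage ratio, dB = 20·log₁₀(V₂/V₁).
20·log₁₀(14.7) = 23.3 dB.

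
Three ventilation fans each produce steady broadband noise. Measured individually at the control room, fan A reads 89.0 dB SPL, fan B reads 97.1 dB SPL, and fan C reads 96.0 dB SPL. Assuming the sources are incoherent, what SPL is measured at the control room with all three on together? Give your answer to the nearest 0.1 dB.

100.0 dB SPL

Uncorrelated sources add in intensity (power), not in dB.
L_total = 10·log₁₀(10^(89.0/10) + 10^(97.1/10) + 10^(96.0/10)) = 10·log₁₀(9904000000) = 100.0 dB SPL.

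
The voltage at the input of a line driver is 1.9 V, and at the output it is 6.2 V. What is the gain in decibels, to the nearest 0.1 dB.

Voltage is an amplitude quantity, so gain = 20·log₁₀(V_out/V_in).
20·log₁₀(6.2/1.9) = 20·log₁₀(3.263) = 10.3 dB.

10.3 dB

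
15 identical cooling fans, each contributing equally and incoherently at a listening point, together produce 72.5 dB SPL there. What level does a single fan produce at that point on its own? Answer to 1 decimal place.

15 equal incoherent sources add 10·log₁₀(15) = 11.76 dB over one source.
L_one = 72.5 − 11.76 = 60.7 dB SPL.

60.7 dB SPL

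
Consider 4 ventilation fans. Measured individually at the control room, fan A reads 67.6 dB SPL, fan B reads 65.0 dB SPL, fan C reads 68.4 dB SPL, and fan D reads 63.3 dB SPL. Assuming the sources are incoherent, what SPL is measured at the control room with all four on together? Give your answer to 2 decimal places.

72.55 dB SPL

Uncorrelated sources add in intensity (power), not in dB.
L_total = 10·log₁₀(10^(67.6/10) + 10^(65.0/10) + 10^(68.4/10) + 10^(63.3/10)) = 10·log₁₀(17970000) = 72.55 dB SPL.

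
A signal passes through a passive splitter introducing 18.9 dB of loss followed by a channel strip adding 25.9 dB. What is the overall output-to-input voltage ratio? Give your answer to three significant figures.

Net gain = (−18.9) + 25.9 = 7.0 dB.
Voltage ratio = 10^(7.0/20) = 2.24.

2.24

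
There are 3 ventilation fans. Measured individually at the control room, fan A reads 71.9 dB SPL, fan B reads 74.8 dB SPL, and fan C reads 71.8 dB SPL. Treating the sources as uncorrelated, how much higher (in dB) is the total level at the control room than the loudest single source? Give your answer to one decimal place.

Uncorrelated sources add in intensity (power), not in dB.
L_total = 10·log₁₀(10^(71.9/10) + 10^(74.8/10) + 10^(71.8/10)) = 77.84 dB SPL.
Excess over the loudest (74.8 dB): 77.84 − 74.8 = 3.0 dB.

3.0 dB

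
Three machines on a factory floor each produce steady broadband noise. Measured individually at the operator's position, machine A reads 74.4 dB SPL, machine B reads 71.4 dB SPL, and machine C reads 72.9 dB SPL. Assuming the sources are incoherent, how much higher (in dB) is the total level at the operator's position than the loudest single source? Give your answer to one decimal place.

3.4 dB

Add the sources as powers (linear), then convert back to dB:
L_total = 10·log₁₀(10^(74.4/10) + 10^(71.4/10) + 10^(72.9/10)) = 77.84 dB SPL.
Excess over the loudest (74.4 dB): 77.84 − 74.4 = 3.4 dB.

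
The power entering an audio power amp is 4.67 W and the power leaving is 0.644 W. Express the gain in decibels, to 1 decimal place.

-8.6 dB

For a power ratio, dB = 10·log₁₀(P₂/P₁).
10·log₁₀(0.644/4.67) = 10·log₁₀(0.1379) = -8.6 dB.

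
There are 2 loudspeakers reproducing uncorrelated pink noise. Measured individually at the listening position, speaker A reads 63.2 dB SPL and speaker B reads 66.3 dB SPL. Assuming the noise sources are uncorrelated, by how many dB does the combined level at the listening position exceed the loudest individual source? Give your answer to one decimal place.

Uncorrelated sources add in intensity (power), not in dB.
L_total = 10·log₁₀(10^(63.2/10) + 10^(66.3/10)) = 68.03 dB SPL.
Excess over the loudest (66.3 dB): 68.03 − 66.3 = 1.7 dB.

1.7 dB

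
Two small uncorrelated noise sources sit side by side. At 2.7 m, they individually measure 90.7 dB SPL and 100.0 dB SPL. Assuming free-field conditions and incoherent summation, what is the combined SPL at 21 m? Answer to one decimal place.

82.7 dB SPL

Combined at 2.7 m: 10·log₁₀(10^(90.7/10)+10^(100.0/10)) = 100.48 dB SPL.
Then apply −20·log₁₀(21/2.7) = -17.82 dB → 82.7 dB SPL.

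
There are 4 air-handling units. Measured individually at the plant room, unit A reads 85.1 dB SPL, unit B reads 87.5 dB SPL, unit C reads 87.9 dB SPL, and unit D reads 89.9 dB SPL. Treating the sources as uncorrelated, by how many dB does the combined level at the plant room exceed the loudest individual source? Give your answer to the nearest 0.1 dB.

4.0 dB

Uncorrelated sources add in intensity (power), not in dB.
L_total = 10·log₁₀(10^(85.1/10) + 10^(87.5/10) + 10^(87.9/10) + 10^(89.9/10)) = 93.94 dB SPL.
Excess over the loudest (89.9 dB): 93.94 − 89.9 = 4.0 dB.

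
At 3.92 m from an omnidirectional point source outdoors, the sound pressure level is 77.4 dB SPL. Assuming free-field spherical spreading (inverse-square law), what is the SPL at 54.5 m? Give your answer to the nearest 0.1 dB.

54.5 dB SPL

Free-field point source: level drops by 20·log₁₀ of the distance ratio.
ΔL = −20·log₁₀(54.5/3.92) = -22.86 dB, so L₂ = 77.4 + (-22.86) = 54.5 dB SPL.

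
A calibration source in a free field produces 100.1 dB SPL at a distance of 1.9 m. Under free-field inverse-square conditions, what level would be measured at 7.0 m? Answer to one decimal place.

Free-field point source: level drops by 20·log₁₀ of the distance ratio.
ΔL = −20·log₁₀(7.0/1.9) = -11.33 dB, so L₂ = 100.1 + (-11.33) = 88.8 dB SPL.

88.8 dB SPL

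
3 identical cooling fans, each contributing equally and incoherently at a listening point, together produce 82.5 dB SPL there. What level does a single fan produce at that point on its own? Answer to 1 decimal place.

77.7 dB SPL

3 equal incoherent sources add 10·log₁₀(3) = 4.77 dB over one source.
L_one = 82.5 − 4.77 = 77.7 dB SPL.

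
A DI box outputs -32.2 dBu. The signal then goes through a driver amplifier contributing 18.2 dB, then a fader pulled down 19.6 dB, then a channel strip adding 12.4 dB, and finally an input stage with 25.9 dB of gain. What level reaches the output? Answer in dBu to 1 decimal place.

+4.7 dBu

Gain stages sum in dB:
-32.2 + 18.2 − 19.6 + 12.4 + 25.9 = +4.7 dBu.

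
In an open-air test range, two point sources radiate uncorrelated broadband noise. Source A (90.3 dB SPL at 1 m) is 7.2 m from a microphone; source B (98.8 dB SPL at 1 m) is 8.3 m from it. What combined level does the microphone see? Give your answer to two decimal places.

At the listener: L_A = 90.3 − 20·log₁₀(7.2) = 73.153 dB; L_B = 98.8 − 20·log₁₀(8.3) = 80.418 dB.
Combined: 10·log₁₀(10^(73.153/10)+10^(80.418/10)) = 81.17 dB SPL.

81.17 dB SPL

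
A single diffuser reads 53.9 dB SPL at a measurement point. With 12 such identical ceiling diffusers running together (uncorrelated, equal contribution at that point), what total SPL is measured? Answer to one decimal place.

12 equal incoherent sources raise the level by 10·log₁₀(12) = 10.79 dB.
L_total = 53.9 + 10.79 = 64.7 dB SPL.

64.7 dB SPL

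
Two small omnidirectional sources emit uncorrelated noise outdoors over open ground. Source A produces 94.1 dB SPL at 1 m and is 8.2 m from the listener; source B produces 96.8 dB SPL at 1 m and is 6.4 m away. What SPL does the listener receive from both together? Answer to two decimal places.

81.91 dB SPL

At the listener: L_A = 94.1 − 20·log₁₀(8.2) = 75.824 dB; L_B = 96.8 − 20·log₁₀(6.4) = 80.676 dB.
Combined: 10·log₁₀(10^(75.824/10)+10^(80.676/10)) = 81.91 dB SPL.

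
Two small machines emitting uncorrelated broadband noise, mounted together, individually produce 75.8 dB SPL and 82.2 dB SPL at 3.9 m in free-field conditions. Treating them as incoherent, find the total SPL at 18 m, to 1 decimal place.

Combined at 3.9 m: 10·log₁₀(10^(75.8/10)+10^(82.2/10)) = 83.10 dB SPL.
Then apply −20·log₁₀(18/3.9) = -13.28 dB → 69.8 dB SPL.

69.8 dB SPL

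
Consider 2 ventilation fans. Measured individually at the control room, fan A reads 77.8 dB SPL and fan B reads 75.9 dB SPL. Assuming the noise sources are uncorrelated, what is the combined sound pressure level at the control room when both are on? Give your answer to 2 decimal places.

Add the sources as powers (linear), then convert back to dB:
L_total = 10·log₁₀(10^(77.8/10) + 10^(75.9/10)) = 10·log₁₀(99160000) = 79.96 dB SPL.

79.96 dB SPL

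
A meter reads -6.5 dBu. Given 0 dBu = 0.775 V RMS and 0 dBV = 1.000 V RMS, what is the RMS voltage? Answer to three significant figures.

V = 0.775 V × 10^(-6.5/20).
= 0.775 × 0.4732 = 0.367 V.

0.367 V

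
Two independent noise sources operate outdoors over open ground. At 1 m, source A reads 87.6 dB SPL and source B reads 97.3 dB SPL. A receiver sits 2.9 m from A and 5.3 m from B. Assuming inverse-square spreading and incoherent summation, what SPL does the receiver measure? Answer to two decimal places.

At the listener: L_A = 87.6 − 20·log₁₀(2.9) = 78.352 dB; L_B = 97.3 − 20·log₁₀(5.3) = 82.814 dB.
Combined: 10·log₁₀(10^(78.352/10)+10^(82.814/10)) = 84.14 dB SPL.

84.14 dB SPL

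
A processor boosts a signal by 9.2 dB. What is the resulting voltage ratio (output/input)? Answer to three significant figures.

Voltage ratio = 10^(dB/20).
10^(9.2/20) = 10^(0.4600) = 2.88.

2.88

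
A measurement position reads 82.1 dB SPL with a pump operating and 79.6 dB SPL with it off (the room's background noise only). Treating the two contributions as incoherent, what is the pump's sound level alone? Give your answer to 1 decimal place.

78.5 dB SPL

Background correction is a power subtraction:
L_src = 10·log₁₀(10^(82.1/10) − 10^(79.6/10)) = 10·log₁₀(70980000) = 78.5 dB SPL.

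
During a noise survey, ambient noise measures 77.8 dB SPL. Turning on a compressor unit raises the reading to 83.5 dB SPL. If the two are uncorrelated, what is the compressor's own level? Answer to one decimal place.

Remove the background by subtracting linear intensities:
L_src = 10·log₁₀(10^(83.5/10) − 10^(77.8/10)) = 10·log₁₀(163600000) = 82.1 dB SPL.

82.1 dB SPL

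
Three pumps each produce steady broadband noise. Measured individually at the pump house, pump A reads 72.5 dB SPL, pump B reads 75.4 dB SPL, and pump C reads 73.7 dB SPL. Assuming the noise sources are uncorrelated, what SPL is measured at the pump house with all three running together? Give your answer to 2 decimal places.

78.80 dB SPL

Add the sources as powers (linear), then convert back to dB:
L_total = 10·log₁₀(10^(72.5/10) + 10^(75.4/10) + 10^(73.7/10)) = 10·log₁₀(75900000) = 78.80 dB SPL.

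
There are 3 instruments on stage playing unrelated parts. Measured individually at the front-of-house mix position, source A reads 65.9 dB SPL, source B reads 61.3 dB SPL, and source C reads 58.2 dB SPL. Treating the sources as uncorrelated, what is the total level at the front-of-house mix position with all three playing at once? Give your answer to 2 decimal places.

67.71 dB SPL

Add the sources as powers (linear), then convert back to dB:
L_total = 10·log₁₀(10^(65.9/10) + 10^(61.3/10) + 10^(58.2/10)) = 10·log₁₀(5900000) = 67.71 dB SPL.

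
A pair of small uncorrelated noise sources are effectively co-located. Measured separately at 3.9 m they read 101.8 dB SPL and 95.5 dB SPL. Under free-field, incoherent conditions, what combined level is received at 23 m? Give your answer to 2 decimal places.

Combined at 3.9 m: 10·log₁₀(10^(101.8/10)+10^(95.5/10)) = 102.715 dB SPL.
Then apply −20·log₁₀(23/3.9) = -15.413 dB → 87.30 dB SPL.

87.30 dB SPL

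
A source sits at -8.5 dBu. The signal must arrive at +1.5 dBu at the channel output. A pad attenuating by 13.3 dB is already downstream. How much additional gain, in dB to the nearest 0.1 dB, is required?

The required make-up gain is the shortfall in the dB sum.
G = +1.5 − (-8.5) + 13.3 = 23.3 dB.

23.3 dB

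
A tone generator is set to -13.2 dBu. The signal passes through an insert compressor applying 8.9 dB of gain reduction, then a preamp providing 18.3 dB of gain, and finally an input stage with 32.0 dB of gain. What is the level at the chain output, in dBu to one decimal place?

+28.2 dBu

Cascaded gains and losses add directly in dB.
-13.2 − 8.9 + 18.3 + 32.0 = +28.2 dBu.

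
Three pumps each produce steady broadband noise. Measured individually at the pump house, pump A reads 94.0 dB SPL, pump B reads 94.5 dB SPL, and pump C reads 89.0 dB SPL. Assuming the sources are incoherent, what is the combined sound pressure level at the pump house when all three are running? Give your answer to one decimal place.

Incoherent sources sum as intensities:
L_total = 10·log₁₀(10^(94.0/10) + 10^(94.5/10) + 10^(89.0/10)) = 10·log₁₀(6125000000) = 97.9 dB SPL.

97.9 dB SPL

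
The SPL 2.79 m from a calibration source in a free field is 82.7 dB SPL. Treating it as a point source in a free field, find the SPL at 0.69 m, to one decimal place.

94.8 dB SPL

Inverse-square spreading gives ΔL = −20·log₁₀(d₂/d₁).
ΔL = −20·log₁₀(0.69/2.79) = 12.14 dB, so L₂ = 82.7 + (12.14) = 94.8 dB SPL.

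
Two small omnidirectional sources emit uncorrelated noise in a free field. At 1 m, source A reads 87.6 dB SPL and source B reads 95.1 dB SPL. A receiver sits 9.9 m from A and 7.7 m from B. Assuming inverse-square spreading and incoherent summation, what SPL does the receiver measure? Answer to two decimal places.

77.81 dB SPL

At the listener: L_A = 87.6 − 20·log₁₀(9.9) = 67.687 dB; L_B = 95.1 − 20·log₁₀(7.7) = 77.370 dB.
Combined: 10·log₁₀(10^(67.687/10)+10^(77.370/10)) = 77.81 dB SPL.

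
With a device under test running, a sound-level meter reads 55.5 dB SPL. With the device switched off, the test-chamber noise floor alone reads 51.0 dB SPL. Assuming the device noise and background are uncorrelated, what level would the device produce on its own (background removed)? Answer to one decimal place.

Subtract intensities: L_src = 10·log₁₀(10^(L_total/10) − 10^(L_bg/10)).
L_src = 10·log₁₀(10^(55.5/10) − 10^(51.0/10)) = 10·log₁₀(228900) = 53.6 dB SPL.

53.6 dB SPL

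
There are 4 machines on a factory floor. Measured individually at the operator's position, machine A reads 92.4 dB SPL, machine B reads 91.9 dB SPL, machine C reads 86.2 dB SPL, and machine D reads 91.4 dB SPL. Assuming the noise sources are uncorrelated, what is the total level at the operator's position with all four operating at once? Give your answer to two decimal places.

97.06 dB SPL

Incoherent sources sum as intensities:
L_total = 10·log₁₀(10^(92.4/10) + 10^(91.9/10) + 10^(86.2/10) + 10^(91.4/10)) = 10·log₁₀(5084000000) = 97.06 dB SPL.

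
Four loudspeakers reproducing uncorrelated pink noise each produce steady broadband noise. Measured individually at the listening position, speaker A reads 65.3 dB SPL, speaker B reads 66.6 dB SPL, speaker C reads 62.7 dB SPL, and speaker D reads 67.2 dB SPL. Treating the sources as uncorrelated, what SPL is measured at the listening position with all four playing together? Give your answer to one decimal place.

Incoherent sources sum as intensities:
L_total = 10·log₁₀(10^(65.3/10) + 10^(66.6/10) + 10^(62.7/10) + 10^(67.2/10)) = 10·log₁₀(15070000) = 71.8 dB SPL.

71.8 dB SPL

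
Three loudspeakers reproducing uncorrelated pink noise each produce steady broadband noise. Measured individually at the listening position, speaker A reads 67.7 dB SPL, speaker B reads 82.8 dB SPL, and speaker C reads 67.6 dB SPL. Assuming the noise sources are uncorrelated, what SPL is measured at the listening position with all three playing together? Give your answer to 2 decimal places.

Add the sources as powers (linear), then convert back to dB:
L_total = 10·log₁₀(10^(67.7/10) + 10^(82.8/10) + 10^(67.6/10)) = 10·log₁₀(202200000) = 83.06 dB SPL.

83.06 dB SPL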